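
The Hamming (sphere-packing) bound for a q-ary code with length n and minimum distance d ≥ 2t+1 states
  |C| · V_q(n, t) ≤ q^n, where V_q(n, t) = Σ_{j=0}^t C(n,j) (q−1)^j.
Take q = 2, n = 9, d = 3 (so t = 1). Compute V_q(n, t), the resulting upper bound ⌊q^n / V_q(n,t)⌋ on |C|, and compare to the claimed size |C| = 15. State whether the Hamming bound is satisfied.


V_q(n, t) = 10, q^n = 512, Hamming bound = 51, |C| = 15 ≤ bound (satisfied).

Step 1: Compute V_q(n, t) = Σ_{j=0}^1 C(n, j) (q−1)^j.
  j = 0: C(9,0)·(1)^0 = 1·1 = 1.
  j = 1: C(9,1)·(1)^1 = 9·1 = 9.
  V_q(n, t) = 1 + 9 = 10.
Step 2: q^n = 2^9 = 512.
Step 3: Hamming bound ⌊q^n / V_q(n,t)⌋ = ⌊512/10⌋ = 51.
Step 4: Compare |C| = 15 to 51: satisfied.
The claimed |C| lies below the Hamming bound.


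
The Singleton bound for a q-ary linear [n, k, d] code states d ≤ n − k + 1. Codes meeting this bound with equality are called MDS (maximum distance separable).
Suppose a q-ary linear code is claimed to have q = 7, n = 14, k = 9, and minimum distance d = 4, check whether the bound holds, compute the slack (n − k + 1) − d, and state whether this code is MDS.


Singleton RHS = n − k + 1 = 6, slack = 2, bound satisfied, not MDS.

Singleton bound: d ≤ n − k + 1.
Here n = 14, k = 9, so n − k + 1 = 6.
Given d = 4, check d ≤ 6: YES.
Slack = (n − k + 1) − d = 2.
The code is NOT MDS (slack = 2 > 0).
Description: the claimed parameters are [14, 9, 4]_7; such a code would be non-MDS.


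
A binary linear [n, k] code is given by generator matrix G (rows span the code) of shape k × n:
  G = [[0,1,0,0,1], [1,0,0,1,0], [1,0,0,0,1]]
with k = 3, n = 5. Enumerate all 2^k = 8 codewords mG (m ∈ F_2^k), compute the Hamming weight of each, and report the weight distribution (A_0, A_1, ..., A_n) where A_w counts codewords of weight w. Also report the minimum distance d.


Weight distribution: A_0 = 1, A_2 = 6, A_4 = 1. Minimum distance d = 2.

Enumerate all 2^3 = 8 messages m ∈ F_2^3.
For each, compute codeword c = mG in F_2^5, then tally its weight.
  m = 000 → c = 00000, weight = 0.
  m = 100 → c = 01001, weight = 2.
  m = 010 → c = 10010, weight = 2.
  m = 110 → c = 11011, weight = 4.
  m = 001 → c = 10001, weight = 2.
  m = 101 → c = 11000, weight = 2.
  m = 011 → c = 00011, weight = 2.
  m = 111 → c = 01010, weight = 2.
Tally weights:
  weight 0: 1 codewords.
  weight 2: 6 codewords.
  weight 4: 1 codewords.
Minimum distance d = smallest w > 0 with A_w > 0 = 2.
Sanity: Σ A_w = 8 = 2^3 = 8 ✓.


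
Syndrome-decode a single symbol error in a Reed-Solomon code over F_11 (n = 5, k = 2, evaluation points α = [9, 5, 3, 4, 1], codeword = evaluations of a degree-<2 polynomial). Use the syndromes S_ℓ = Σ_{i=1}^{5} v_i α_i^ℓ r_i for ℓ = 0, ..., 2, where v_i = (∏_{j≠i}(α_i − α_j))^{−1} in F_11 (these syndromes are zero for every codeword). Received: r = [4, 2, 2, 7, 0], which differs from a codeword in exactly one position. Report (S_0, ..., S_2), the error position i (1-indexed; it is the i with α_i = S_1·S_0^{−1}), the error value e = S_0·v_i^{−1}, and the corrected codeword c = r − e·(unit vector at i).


S = (5, 4, 1), error at position 3, error magnitude e = 1, c = [4, 2, 1, 7, 0].

Step 1: column multipliers v_i = (∏_{j≠i}(α_i − α_j))^{−1} mod 11.
  i = 1 (α = 9): (9−5)(9−3)(9−4)(9−1) = 4·6·5·8 = 960 ≡ 3, so v_1 = 3^{−1} = 4 (mod 11).
  i = 2 (α = 5): (5−9)(5−3)(5−4)(5−1) = (−4)·2·1·4 = −32 ≡ 1, so v_2 = 1^{−1} = 1 (mod 11).
  i = 3 (α = 3): (3−9)(3−5)(3−4)(3−1) = (−6)·(−2)·(−1)·2 = −24 ≡ 9, so v_3 = 9^{−1} = 5 (mod 11).
  i = 4 (α = 4): (4−9)(4−5)(4−3)(4−1) = (−5)·(−1)·1·3 = 15 ≡ 4, so v_4 = 4^{−1} = 3 (mod 11).
  i = 5 (α = 1): (1−9)(1−5)(1−3)(1−4) = (−8)·(−4)·(−2)·(−3) = 192 ≡ 5, so v_5 = 5^{−1} = 9 (mod 11).
  v = [4, 1, 5, 3, 9].
Step 2: syndromes of r = [4, 2, 2, 7, 0] (all sums mod 11).
  S_0 = Σ v_i r_i = 4·4 + 1·2 + 5·2 + 3·7 + 9·0 = 49 ≡ 5.
  S_1 = Σ v_i α_i r_i = 4·9·4 + 1·5·2 + 5·3·2 + 3·4·7 + 9·1·0 = 268 ≡ 4.
  α_i^2 mod 11 = [4, 3, 9, 5, 1].
  S_2 = Σ v_i α_i^2 r_i = 4·4·4 + 1·3·2 + 5·9·2 + 3·5·7 + 9·1·0 = 265 ≡ 1.
  S = (5, 4, 1) ≠ 0, so r is not a codeword (an error is present).
Step 3: locate the error. For a single error e at position i, S_ℓ = v_i·e·α_i^ℓ, so α_err = S_1/S_0.
  S_0^{−1} = 5^{−1} = 9 (mod 11), so α_err = 4·9 = 36 ≡ 3 = α_3. Error position i = 3.
  Consistency check: S_2/S_1 = 1·3 = 3 ≡ 3 = α_err ✓ (single-error assumption holds).
Step 4: error magnitude e = S_0/v_3 = S_0·∏_{j≠3}(α_3 − α_j) = 5·9 = 45 ≡ 1 (mod 11).
Step 5: correct position 3: c_3 = r_3 − e = 2 − 1 ≡ 1 (mod 11). Hence c = [4, 2, 1, 7, 0].
  Check: interpolating c through the α_i gives m(x) = 5 + 6·x (degree < 2) with m(α_i) = c_i for every i, so c is indeed a codeword.


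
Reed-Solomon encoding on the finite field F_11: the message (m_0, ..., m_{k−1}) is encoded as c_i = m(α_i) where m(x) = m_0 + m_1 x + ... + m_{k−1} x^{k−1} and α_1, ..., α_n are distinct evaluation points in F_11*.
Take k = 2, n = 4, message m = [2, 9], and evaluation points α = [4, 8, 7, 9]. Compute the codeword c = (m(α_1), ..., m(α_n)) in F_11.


c = [5, 8, 10, 6]

Message polynomial: m(x) = 2 + 9·x (mod 11).
For each evaluation point α_i, compute m(α_i) mod 11:
  α_1 = 4: Horner steps 9 → 5, so m(4) = 5.
  α_2 = 8: Horner steps 9 → 8, so m(8) = 8.
  α_3 = 7: Horner steps 9 → 10, so m(7) = 10.
  α_4 = 9: Horner steps 9 → 6, so m(9) = 6.
Codeword c = [5, 8, 10, 6] ∈ F_11^4.


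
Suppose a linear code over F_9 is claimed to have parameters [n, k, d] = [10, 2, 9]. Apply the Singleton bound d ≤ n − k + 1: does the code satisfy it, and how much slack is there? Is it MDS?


Singleton RHS = n − k + 1 = 9, slack = 0, bound satisfied, MDS.

Singleton bound: d ≤ n − k + 1.
Here n = 10, k = 2, so n − k + 1 = 9.
Given d = 9, check d ≤ 9: YES.
Slack = (n − k + 1) − d = 0.
The code is MDS (slack = 0).
Description: the claimed parameters are [10, 2, 9]_9; such a code would be MDS (meets Singleton bound).


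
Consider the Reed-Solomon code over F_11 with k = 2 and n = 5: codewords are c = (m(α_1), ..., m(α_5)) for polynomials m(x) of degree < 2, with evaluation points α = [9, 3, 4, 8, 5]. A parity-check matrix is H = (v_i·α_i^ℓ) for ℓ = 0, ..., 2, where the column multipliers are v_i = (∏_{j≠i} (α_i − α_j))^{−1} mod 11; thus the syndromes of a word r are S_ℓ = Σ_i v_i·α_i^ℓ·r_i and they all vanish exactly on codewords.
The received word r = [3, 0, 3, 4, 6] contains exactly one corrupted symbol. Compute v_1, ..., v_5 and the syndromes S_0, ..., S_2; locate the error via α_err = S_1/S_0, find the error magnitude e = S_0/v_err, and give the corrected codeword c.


S = (4, 3, 5), error at position 1, error magnitude e = 7, c = [7, 0, 3, 4, 6].

Step 1: column multipliers v_i = (∏_{j≠i}(α_i − α_j))^{−1} mod 11.
  i = 1 (α = 9): (9−3)(9−4)(9−8)(9−5) = 6·5·1·4 = 120 ≡ 10, so v_1 = 10^{−1} = 10 (mod 11).
  i = 2 (α = 3): (3−9)(3−4)(3−8)(3−5) = (−6)·(−1)·(−5)·(−2) = 60 ≡ 5, so v_2 = 5^{−1} = 9 (mod 11).
  i = 3 (α = 4): (4−9)(4−3)(4−8)(4−5) = (−5)·1·(−4)·(−1) = −20 ≡ 2, so v_3 = 2^{−1} = 6 (mod 11).
  i = 4 (α = 8): (8−9)(8−3)(8−4)(8−5) = (−1)·5·4·3 = −60 ≡ 6, so v_4 = 6^{−1} = 2 (mod 11).
  i = 5 (α = 5): (5−9)(5−3)(5−4)(5−8) = (−4)·2·1·(−3) = 24 ≡ 2, so v_5 = 2^{−1} = 6 (mod 11).
  v = [10, 9, 6, 2, 6].
Step 2: syndromes of r = [3, 0, 3, 4, 6] (all sums mod 11).
  S_0 = Σ v_i r_i = 10·3 + 9·0 + 6·3 + 2·4 + 6·6 = 92 ≡ 4.
  S_1 = Σ v_i α_i r_i = 10·9·3 + 9·3·0 + 6·4·3 + 2·8·4 + 6·5·6 = 586 ≡ 3.
  α_i^2 mod 11 = [4, 9, 5, 9, 3].
  S_2 = Σ v_i α_i^2 r_i = 10·4·3 + 9·9·0 + 6·5·3 + 2·9·4 + 6·3·6 = 390 ≡ 5.
  S = (4, 3, 5) ≠ 0, so r is not a codeword (an error is present).
Step 3: locate the error. For a single error e at position i, S_ℓ = v_i·e·α_i^ℓ, so α_err = S_1/S_0.
  S_0^{−1} = 4^{−1} = 3 (mod 11), so α_err = 3·3 = 9 ≡ 9 = α_1. Error position i = 1.
  Consistency check: S_2/S_1 = 5·4 = 20 ≡ 9 = α_err ✓ (single-error assumption holds).
Step 4: error magnitude e = S_0/v_1 = S_0·∏_{j≠1}(α_1 − α_j) = 4·10 = 40 ≡ 7 (mod 11).
Step 5: correct position 1: c_1 = r_1 − e = 3 − 7 ≡ 7 (mod 11). Hence c = [7, 0, 3, 4, 6].
  Check: interpolating c through the α_i gives m(x) = 2 + 3·x (degree < 2) with m(α_i) = c_i for every i, so c is indeed a codeword.


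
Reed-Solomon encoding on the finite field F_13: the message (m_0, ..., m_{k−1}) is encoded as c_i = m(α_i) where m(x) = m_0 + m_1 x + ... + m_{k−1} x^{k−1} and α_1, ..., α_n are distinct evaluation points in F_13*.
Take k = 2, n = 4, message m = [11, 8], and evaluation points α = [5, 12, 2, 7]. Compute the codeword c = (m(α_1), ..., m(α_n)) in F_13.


c = [12, 3, 1, 2]

Message polynomial: m(x) = 11 + 8·x (mod 13).
For each evaluation point α_i, compute m(α_i) mod 13:
  α_1 = 5: Horner steps 8 → 12, so m(5) = 12.
  α_2 = 12: Horner steps 8 → 3, so m(12) = 3.
  α_3 = 2: Horner steps 8 → 1, so m(2) = 1.
  α_4 = 7: Horner steps 8 → 2, so m(7) = 2.
Codeword c = [12, 3, 1, 2] ∈ F_13^4.


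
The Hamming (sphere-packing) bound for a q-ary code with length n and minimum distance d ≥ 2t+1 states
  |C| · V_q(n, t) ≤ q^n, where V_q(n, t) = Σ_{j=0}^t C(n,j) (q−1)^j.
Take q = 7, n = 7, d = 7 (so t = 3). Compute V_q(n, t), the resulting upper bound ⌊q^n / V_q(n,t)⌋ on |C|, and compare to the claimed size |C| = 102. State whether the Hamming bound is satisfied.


V_q(n, t) = 8359, q^n = 823543, Hamming bound = 98, |C| = 102 > bound (violated).

Step 1: Compute V_q(n, t) = Σ_{j=0}^3 C(n, j) (q−1)^j.
  j = 0: C(7,0)·(6)^0 = 1·1 = 1.
  j = 1: C(7,1)·(6)^1 = 7·6 = 42.
  j = 2: C(7,2)·(6)^2 = 21·36 = 756.
  j = 3: C(7,3)·(6)^3 = 35·216 = 7560.
  V_q(n, t) = 1 + 42 + 756 + 7560 = 8359.
Step 2: q^n = 7^7 = 823543.
Step 3: Hamming bound ⌊q^n / V_q(n,t)⌋ = ⌊823543/8359⌋ = 98.
Step 4: Compare |C| = 102 to 98: violated.
The claimed |C| lies above the Hamming bound, so no 7-ary code of length 7 with d ≥ 7 can have 102 codewords.


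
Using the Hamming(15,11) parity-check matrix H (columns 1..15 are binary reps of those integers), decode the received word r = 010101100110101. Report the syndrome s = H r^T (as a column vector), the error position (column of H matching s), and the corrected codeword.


s = (0, 1, 0, 0)^T, error position = 4, corrected codeword c = 010001100110101

Compute s = H r^T mod 2 one row at a time:
  s_1 = 0 + 0 + 1 + 1 + 0 + 1 + 0 + 1 = 4 ≡ 0 (mod 2).
  s_2 = 1 + 0 + 1 + 1 + 0 + 1 + 0 + 1 = 5 ≡ 1 (mod 2).
  s_3 = 1 + 0 + 1 + 1 + 1 + 1 + 0 + 1 = 6 ≡ 0 (mod 2).
  s_4 = 0 + 0 + 0 + 1 + 0 + 1 + 1 + 1 = 4 ≡ 0 (mod 2).
s = (0, 1, 0, 0)^T — this equals column 4 of H (binary 0100), so error is at position 4.
Correct: flip bit 4 of r = 010101100110101 to get c = 010001100110101.


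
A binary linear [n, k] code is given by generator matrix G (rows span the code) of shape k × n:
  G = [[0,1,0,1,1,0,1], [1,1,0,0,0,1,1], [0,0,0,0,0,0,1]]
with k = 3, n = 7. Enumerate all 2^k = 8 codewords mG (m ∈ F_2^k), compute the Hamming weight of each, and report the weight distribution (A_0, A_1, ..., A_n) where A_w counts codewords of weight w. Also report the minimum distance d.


Weight distribution: A_0 = 1, A_1 = 1, A_3 = 2, A_4 = 3, A_5 = 1. Minimum distance d = 1.

Enumerate all 2^3 = 8 messages m ∈ F_2^3.
For each, compute codeword c = mG in F_2^7, then tally its weight.
  m = 000 → c = 0000000, weight = 0.
  m = 100 → c = 0101101, weight = 4.
  m = 010 → c = 1100011, weight = 4.
  m = 110 → c = 1001110, weight = 4.
  m = 001 → c = 0000001, weight = 1.
  m = 101 → c = 0101100, weight = 3.
  m = 011 → c = 1100010, weight = 3.
  m = 111 → c = 1001111, weight = 5.
Tally weights:
  weight 0: 1 codewords.
  weight 1: 1 codewords.
  weight 3: 2 codewords.
  weight 4: 3 codewords.
  weight 5: 1 codewords.
Minimum distance d = smallest w > 0 with A_w > 0 = 1.
Sanity: Σ A_w = 8 = 2^3 = 8 ✓.


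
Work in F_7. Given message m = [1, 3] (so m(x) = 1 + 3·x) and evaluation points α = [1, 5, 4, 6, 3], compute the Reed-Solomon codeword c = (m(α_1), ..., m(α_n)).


c = [4, 2, 6, 5, 3]

Message polynomial: m(x) = 1 + 3·x (mod 7).
For each evaluation point α_i, compute m(α_i) mod 7:
  α_1 = 1: Horner steps 3 → 4, so m(1) = 4.
  α_2 = 5: Horner steps 3 → 2, so m(5) = 2.
  α_3 = 4: Horner steps 3 → 6, so m(4) = 6.
  α_4 = 6: Horner steps 3 → 5, so m(6) = 5.
  α_5 = 3: Horner steps 3 → 3, so m(3) = 3.
Codeword c = [4, 2, 6, 5, 3] ∈ F_7^5.


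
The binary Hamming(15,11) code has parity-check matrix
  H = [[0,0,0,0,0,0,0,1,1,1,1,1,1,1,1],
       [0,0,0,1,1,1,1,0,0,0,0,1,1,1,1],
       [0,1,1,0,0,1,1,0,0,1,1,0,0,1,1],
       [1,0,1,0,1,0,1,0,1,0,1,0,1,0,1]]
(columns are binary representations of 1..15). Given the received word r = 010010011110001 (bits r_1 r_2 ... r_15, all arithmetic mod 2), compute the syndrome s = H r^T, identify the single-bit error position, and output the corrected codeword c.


s = (1, 0, 0, 0)^T, error position = 8, corrected codeword c = 010010001110001

Compute s = H r^T mod 2 one row at a time:
  s_1 = 1 + 1 + 1 + 1 + 0 + 0 + 0 + 1 = 5 ≡ 1 (mod 2).
  s_2 = 0 + 1 + 0 + 0 + 0 + 0 + 0 + 1 = 2 ≡ 0 (mod 2).
  s_3 = 1 + 0 + 0 + 0 + 1 + 1 + 0 + 1 = 4 ≡ 0 (mod 2).
  s_4 = 0 + 0 + 1 + 0 + 1 + 1 + 0 + 1 = 4 ≡ 0 (mod 2).
s = (1, 0, 0, 0)^T — this equals column 8 of H (binary 1000), so error is at position 8.
Correct: flip bit 8 of r = 010010011110001 to get c = 010010001110001.


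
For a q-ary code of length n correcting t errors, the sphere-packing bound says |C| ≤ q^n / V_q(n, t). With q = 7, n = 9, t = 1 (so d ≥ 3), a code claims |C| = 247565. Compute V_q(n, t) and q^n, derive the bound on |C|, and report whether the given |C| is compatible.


V_q(n, t) = 55, q^n = 40353607, Hamming bound = 733701, |C| = 247565 ≤ bound (satisfied).

Step 1: Compute V_q(n, t) = Σ_{j=0}^1 C(n, j) (q−1)^j.
  j = 0: C(9,0)·(6)^0 = 1·1 = 1.
  j = 1: C(9,1)·(6)^1 = 9·6 = 54.
  V_q(n, t) = 1 + 54 = 55.
Step 2: q^n = 7^9 = 40353607.
Step 3: Hamming bound ⌊q^n / V_q(n,t)⌋ = ⌊40353607/55⌋ = 733701.
Step 4: Compare |C| = 247565 to 733701: satisfied.
The claimed |C| lies below the Hamming bound.


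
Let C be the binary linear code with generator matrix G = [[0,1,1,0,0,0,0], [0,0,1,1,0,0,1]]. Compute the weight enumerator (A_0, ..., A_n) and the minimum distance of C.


Weight distribution: A_0 = 1, A_2 = 1, A_3 = 2. Minimum distance d = 2.

Enumerate all 2^2 = 4 messages m ∈ F_2^2.
For each, compute codeword c = mG in F_2^7, then tally its weight.
  m = 00 → c = 0000000, weight = 0.
  m = 10 → c = 0110000, weight = 2.
  m = 01 → c = 0011001, weight = 3.
  m = 11 → c = 0101001, weight = 3.
Tally weights:
  weight 0: 1 codewords.
  weight 2: 1 codewords.
  weight 3: 2 codewords.
Minimum distance d = smallest w > 0 with A_w > 0 = 2.
Sanity: Σ A_w = 4 = 2^2 = 4 ✓.


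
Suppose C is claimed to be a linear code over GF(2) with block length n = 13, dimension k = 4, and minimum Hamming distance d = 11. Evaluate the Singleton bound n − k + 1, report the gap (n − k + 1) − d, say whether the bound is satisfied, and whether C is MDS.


Singleton RHS = n − k + 1 = 10, slack = -1, bound violated (no such code; not MDS).

Singleton bound: d ≤ n − k + 1.
Here n = 13, k = 4, so n − k + 1 = 10.
Given d = 11, check d ≤ 10: NO.
Slack = (n − k + 1) − d = -1.
The slack is negative: d = 11 exceeds n − k + 1 = 10 by 1, so the Singleton bound is violated and no linear [13, 4, 11]_2 code can exist. In particular it is not MDS (MDS requires d = n − k + 1 exactly).
Description: the claimed parameters are [13, 4, 11]_2; such a code would be impossible (violates the Singleton bound).


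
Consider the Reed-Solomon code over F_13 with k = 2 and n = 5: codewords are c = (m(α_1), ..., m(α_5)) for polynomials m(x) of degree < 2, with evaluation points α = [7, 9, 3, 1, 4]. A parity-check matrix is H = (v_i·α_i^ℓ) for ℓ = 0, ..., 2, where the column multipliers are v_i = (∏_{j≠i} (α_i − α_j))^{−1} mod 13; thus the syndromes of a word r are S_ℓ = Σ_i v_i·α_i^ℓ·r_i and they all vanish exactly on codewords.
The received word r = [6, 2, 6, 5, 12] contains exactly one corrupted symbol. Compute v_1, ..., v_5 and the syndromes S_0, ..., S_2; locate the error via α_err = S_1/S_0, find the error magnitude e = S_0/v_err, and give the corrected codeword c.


S = (11, 7, 8), error at position 3, error magnitude e = 5, c = [6, 2, 1, 5, 12].

Step 1: column multipliers v_i = (∏_{j≠i}(α_i − α_j))^{−1} mod 13.
  i = 1 (α = 7): (7−9)(7−3)(7−1)(7−4) = (−2)·4·6·3 = −144 ≡ 12, so v_1 = 12^{−1} = 12 (mod 13).
  i = 2 (α = 9): (9−7)(9−3)(9−1)(9−4) = 2·6·8·5 = 480 ≡ 12, so v_2 = 12^{−1} = 12 (mod 13).
  i = 3 (α = 3): (3−7)(3−9)(3−1)(3−4) = (−4)·(−6)·2·(−1) = −48 ≡ 4, so v_3 = 4^{−1} = 10 (mod 13).
  i = 4 (α = 1): (1−7)(1−9)(1−3)(1−4) = (−6)·(−8)·(−2)·(−3) = 288 ≡ 2, so v_4 = 2^{−1} = 7 (mod 13).
  i = 5 (α = 4): (4−7)(4−9)(4−3)(4−1) = (−3)·(−5)·1·3 = 45 ≡ 6, so v_5 = 6^{−1} = 11 (mod 13).
  v = [12, 12, 10, 7, 11].
Step 2: syndromes of r = [6, 2, 6, 5, 12] (all sums mod 13).
  S_0 = Σ v_i r_i = 12·6 + 12·2 + 10·6 + 7·5 + 11·12 = 323 ≡ 11.
  S_1 = Σ v_i α_i r_i = 12·7·6 + 12·9·2 + 10·3·6 + 7·1·5 + 11·4·12 = 1463 ≡ 7.
  α_i^2 mod 13 = [10, 3, 9, 1, 3].
  S_2 = Σ v_i α_i^2 r_i = 12·10·6 + 12·3·2 + 10·9·6 + 7·1·5 + 11·3·12 = 1763 ≡ 8.
  S = (11, 7, 8) ≠ 0, so r is not a codeword (an error is present).
Step 3: locate the error. For a single error e at position i, S_ℓ = v_i·e·α_i^ℓ, so α_err = S_1/S_0.
  S_0^{−1} = 11^{−1} = 6 (mod 13), so α_err = 7·6 = 42 ≡ 3 = α_3. Error position i = 3.
  Consistency check: S_2/S_1 = 8·2 = 16 ≡ 3 = α_err ✓ (single-error assumption holds).
Step 4: error magnitude e = S_0/v_3 = S_0·∏_{j≠3}(α_3 − α_j) = 11·4 = 44 ≡ 5 (mod 13).
Step 5: correct position 3: c_3 = r_3 − e = 6 − 5 ≡ 1 (mod 13). Hence c = [6, 2, 1, 5, 12].
  Check: interpolating c through the α_i gives m(x) = 7 + 11·x (degree < 2) with m(α_i) = c_i for every i, so c is indeed a codeword.


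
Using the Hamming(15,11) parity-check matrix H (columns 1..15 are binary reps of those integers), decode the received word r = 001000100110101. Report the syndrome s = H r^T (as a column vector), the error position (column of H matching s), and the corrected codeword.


s = (0, 1, 1, 1)^T, error position = 7, corrected codeword c = 001000000110101

Compute s = H r^T mod 2 one row at a time:
  s_1 = 0 + 0 + 1 + 1 + 0 + 1 + 0 + 1 = 4 ≡ 0 (mod 2).
  s_2 = 0 + 0 + 0 + 1 + 0 + 1 + 0 + 1 = 3 ≡ 1 (mod 2).
  s_3 = 0 + 1 + 0 + 1 + 1 + 1 + 0 + 1 = 5 ≡ 1 (mod 2).
  s_4 = 0 + 1 + 0 + 1 + 0 + 1 + 1 + 1 = 5 ≡ 1 (mod 2).
s = (0, 1, 1, 1)^T — this equals column 7 of H (binary 0111), so error is at position 7.
Correct: flip bit 7 of r = 001000100110101 to get c = 001000000110101.


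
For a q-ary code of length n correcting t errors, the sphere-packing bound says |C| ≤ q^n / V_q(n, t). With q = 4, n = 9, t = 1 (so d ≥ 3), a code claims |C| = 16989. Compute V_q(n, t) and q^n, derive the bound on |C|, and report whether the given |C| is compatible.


V_q(n, t) = 28, q^n = 262144, Hamming bound = 9362, |C| = 16989 > bound (violated).

Step 1: Compute V_q(n, t) = Σ_{j=0}^1 C(n, j) (q−1)^j.
  j = 0: C(9,0)·(3)^0 = 1·1 = 1.
  j = 1: C(9,1)·(3)^1 = 9·3 = 27.
  V_q(n, t) = 1 + 27 = 28.
Step 2: q^n = 4^9 = 262144.
Step 3: Hamming bound ⌊q^n / V_q(n,t)⌋ = ⌊262144/28⌋ = 9362.
Step 4: Compare |C| = 16989 to 9362: violated.
The claimed |C| lies above the Hamming bound, so no 4-ary code of length 9 with d ≥ 3 can have 16989 codewords.


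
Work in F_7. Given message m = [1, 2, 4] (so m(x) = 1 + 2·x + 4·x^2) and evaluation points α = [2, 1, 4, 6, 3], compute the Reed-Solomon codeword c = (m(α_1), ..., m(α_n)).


c = [0, 0, 3, 3, 1]

Message polynomial: m(x) = 1 + 2·x + 4·x^2 (mod 7).
For each evaluation point α_i, compute m(α_i) mod 7:
  α_1 = 2: Horner steps 4 → 3 → 0, so m(2) = 0.
  α_2 = 1: Horner steps 4 → 6 → 0, so m(1) = 0.
  α_3 = 4: Horner steps 4 → 4 → 3, so m(4) = 3.
  α_4 = 6: Horner steps 4 → 5 → 3, so m(6) = 3.
  α_5 = 3: Horner steps 4 → 0 → 1, so m(3) = 1.
Codeword c = [0, 0, 3, 3, 1] ∈ F_7^5.


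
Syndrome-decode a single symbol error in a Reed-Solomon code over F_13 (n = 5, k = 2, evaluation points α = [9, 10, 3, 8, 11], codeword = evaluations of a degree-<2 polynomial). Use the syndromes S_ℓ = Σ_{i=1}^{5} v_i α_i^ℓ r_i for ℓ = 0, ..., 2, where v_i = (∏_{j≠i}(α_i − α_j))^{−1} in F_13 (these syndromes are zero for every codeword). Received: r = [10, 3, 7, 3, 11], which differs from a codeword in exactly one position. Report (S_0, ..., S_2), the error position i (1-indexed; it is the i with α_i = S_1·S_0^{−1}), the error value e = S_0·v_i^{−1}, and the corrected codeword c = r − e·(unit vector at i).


S = (1, 10, 9), error at position 2, error magnitude e = 12, c = [10, 4, 7, 3, 11].

Step 1: column multipliers v_i = (∏_{j≠i}(α_i − α_j))^{−1} mod 13.
  i = 1 (α = 9): (9−10)(9−3)(9−8)(9−11) = (−1)·6·1·(−2) = 12 ≡ 12, so v_1 = 12^{−1} = 12 (mod 13).
  i = 2 (α = 10): (10−9)(10−3)(10−8)(10−11) = 1·7·2·(−1) = −14 ≡ 12, so v_2 = 12^{−1} = 12 (mod 13).
  i = 3 (α = 3): (3−9)(3−10)(3−8)(3−11) = (−6)·(−7)·(−5)·(−8) = 1680 ≡ 3, so v_3 = 3^{−1} = 9 (mod 13).
  i = 4 (α = 8): (8−9)(8−10)(8−3)(8−11) = (−1)·(−2)·5·(−3) = −30 ≡ 9, so v_4 = 9^{−1} = 3 (mod 13).
  i = 5 (α = 11): (11−9)(11−10)(11−3)(11−8) = 2·1·8·3 = 48 ≡ 9, so v_5 = 9^{−1} = 3 (mod 13).
  v = [12, 12, 9, 3, 3].
Step 2: syndromes of r = [10, 3, 7, 3, 11] (all sums mod 13).
  S_0 = Σ v_i r_i = 12·10 + 12·3 + 9·7 + 3·3 + 3·11 = 261 ≡ 1.
  S_1 = Σ v_i α_i r_i = 12·9·10 + 12·10·3 + 9·3·7 + 3·8·3 + 3·11·11 = 2064 ≡ 10.
  α_i^2 mod 13 = [3, 9, 9, 12, 4].
  S_2 = Σ v_i α_i^2 r_i = 12·3·10 + 12·9·3 + 9·9·7 + 3·12·3 + 3·4·11 = 1491 ≡ 9.
  S = (1, 10, 9) ≠ 0, so r is not a codeword (an error is present).
Step 3: locate the error. For a single error e at position i, S_ℓ = v_i·e·α_i^ℓ, so α_err = S_1/S_0.
  S_0^{−1} = 1^{−1} = 1 (mod 13), so α_err = 10·1 = 10 ≡ 10 = α_2. Error position i = 2.
  Consistency check: S_2/S_1 = 9·4 = 36 ≡ 10 = α_err ✓ (single-error assumption holds).
Step 4: error magnitude e = S_0/v_2 = S_0·∏_{j≠2}(α_2 − α_j) = 1·12 = 12 ≡ 12 (mod 13).
Step 5: correct position 2: c_2 = r_2 − e = 3 − 12 ≡ 4 (mod 13). Hence c = [10, 4, 7, 3, 11].
  Check: interpolating c through the α_i gives m(x) = 12 + 7·x (degree < 2) with m(α_i) = c_i for every i, so c is indeed a codeword.


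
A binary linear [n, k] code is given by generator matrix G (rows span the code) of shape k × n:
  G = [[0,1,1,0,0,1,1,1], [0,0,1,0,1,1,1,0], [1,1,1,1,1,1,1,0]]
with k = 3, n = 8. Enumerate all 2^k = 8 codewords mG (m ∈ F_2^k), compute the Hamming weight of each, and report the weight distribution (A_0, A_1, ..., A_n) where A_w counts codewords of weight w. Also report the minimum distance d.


Weight distribution: A_0 = 1, A_3 = 2, A_4 = 2, A_5 = 1, A_6 = 1, A_7 = 1. Minimum distance d = 3.

Enumerate all 2^3 = 8 messages m ∈ F_2^3.
For each, compute codeword c = mG in F_2^8, then tally its weight.
  m = 000 → c = 00000000, weight = 0.
  m = 100 → c = 01100111, weight = 5.
  m = 010 → c = 00101110, weight = 4.
  m = 110 → c = 01001001, weight = 3.
  m = 001 → c = 11111110, weight = 7.
  m = 101 → c = 10011001, weight = 4.
  m = 011 → c = 11010000, weight = 3.
  m = 111 → c = 10110111, weight = 6.
Tally weights:
  weight 0: 1 codewords.
  weight 3: 2 codewords.
  weight 4: 2 codewords.
  weight 5: 1 codewords.
  weight 6: 1 codewords.
  weight 7: 1 codewords.
Minimum distance d = smallest w > 0 with A_w > 0 = 3.
Sanity: Σ A_w = 8 = 2^3 = 8 ✓.


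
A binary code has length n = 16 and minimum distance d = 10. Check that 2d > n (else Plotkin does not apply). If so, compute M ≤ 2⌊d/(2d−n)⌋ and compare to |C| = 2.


Plotkin bound M ≤ 4; given |C| = 2 ≤ bound (satisfied).

Check applicability: 2d = 20, n = 16.
2d − n = 4 > 0, so Plotkin applies.
Compute d/(2d−n) = 10/4 ≈ 2.5000.
⌊d/(2d−n)⌋ = 2.
Plotkin bound: M ≤ 2·2 = 4.
Given |C| = 2, check: satisfied.
This |C| is below the Plotkin bound.


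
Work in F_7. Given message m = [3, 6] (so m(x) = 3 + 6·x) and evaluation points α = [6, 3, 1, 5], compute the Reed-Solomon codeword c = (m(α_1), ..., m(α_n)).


c = [4, 0, 2, 5]

Message polynomial: m(x) = 3 + 6·x (mod 7).
For each evaluation point α_i, compute m(α_i) mod 7:
  α_1 = 6: Horner steps 6 → 4, so m(6) = 4.
  α_2 = 3: Horner steps 6 → 0, so m(3) = 0.
  α_3 = 1: Horner steps 6 → 2, so m(1) = 2.
  α_4 = 5: Horner steps 6 → 5, so m(5) = 5.
Codeword c = [4, 0, 2, 5] ∈ F_7^4.


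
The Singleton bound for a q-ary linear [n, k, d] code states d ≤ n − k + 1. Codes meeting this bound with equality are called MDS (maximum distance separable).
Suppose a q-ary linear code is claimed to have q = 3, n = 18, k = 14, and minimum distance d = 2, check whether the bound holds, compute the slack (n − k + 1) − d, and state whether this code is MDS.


Singleton RHS = n − k + 1 = 5, slack = 3, bound satisfied, not MDS.

Singleton bound: d ≤ n − k + 1.
Here n = 18, k = 14, so n − k + 1 = 5.
Given d = 2, check d ≤ 5: YES.
Slack = (n − k + 1) − d = 3.
The code is NOT MDS (slack = 3 > 0).
Description: the claimed parameters are [18, 14, 2]_3; such a code would be non-MDS.


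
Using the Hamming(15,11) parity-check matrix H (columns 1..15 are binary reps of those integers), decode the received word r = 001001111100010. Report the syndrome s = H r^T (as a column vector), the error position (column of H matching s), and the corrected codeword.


s = (0, 1, 1, 1)^T, error position = 7, corrected codeword c = 001001011100010

Compute s = H r^T mod 2 one row at a time:
  s_1 = 1 + 1 + 1 + 0 + 0 + 0 + 1 + 0 = 4 ≡ 0 (mod 2).
  s_2 = 0 + 0 + 1 + 1 + 0 + 0 + 1 + 0 = 3 ≡ 1 (mod 2).
  s_3 = 0 + 1 + 1 + 1 + 1 + 0 + 1 + 0 = 5 ≡ 1 (mod 2).
  s_4 = 0 + 1 + 0 + 1 + 1 + 0 + 0 + 0 = 3 ≡ 1 (mod 2).
s = (0, 1, 1, 1)^T — this equals column 7 of H (binary 0111), so error is at position 7.
Correct: flip bit 7 of r = 001001111100010 to get c = 001001011100010.


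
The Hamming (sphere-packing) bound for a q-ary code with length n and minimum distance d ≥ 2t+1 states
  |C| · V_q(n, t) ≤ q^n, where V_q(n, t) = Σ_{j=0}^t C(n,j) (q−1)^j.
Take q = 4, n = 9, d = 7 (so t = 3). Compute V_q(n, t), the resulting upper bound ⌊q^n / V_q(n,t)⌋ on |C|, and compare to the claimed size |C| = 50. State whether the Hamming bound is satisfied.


V_q(n, t) = 2620, q^n = 262144, Hamming bound = 100, |C| = 50 ≤ bound (satisfied).

Step 1: Compute V_q(n, t) = Σ_{j=0}^3 C(n, j) (q−1)^j.
  j = 0: C(9,0)·(3)^0 = 1·1 = 1.
  j = 1: C(9,1)·(3)^1 = 9·3 = 27.
  j = 2: C(9,2)·(3)^2 = 36·9 = 324.
  j = 3: C(9,3)·(3)^3 = 84·27 = 2268.
  V_q(n, t) = 1 + 27 + 324 + 2268 = 2620.
Step 2: q^n = 4^9 = 262144.
Step 3: Hamming bound ⌊q^n / V_q(n,t)⌋ = ⌊262144/2620⌋ = 100.
Step 4: Compare |C| = 50 to 100: satisfied.
The claimed |C| lies below the Hamming bound.


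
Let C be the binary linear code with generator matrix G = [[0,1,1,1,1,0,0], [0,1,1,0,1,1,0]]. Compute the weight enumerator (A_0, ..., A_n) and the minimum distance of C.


Weight distribution: A_0 = 1, A_2 = 1, A_4 = 2. Minimum distance d = 2.

Enumerate all 2^2 = 4 messages m ∈ F_2^2.
For each, compute codeword c = mG in F_2^7, then tally its weight.
  m = 00 → c = 0000000, weight = 0.
  m = 10 → c = 0111100, weight = 4.
  m = 01 → c = 0110110, weight = 4.
  m = 11 → c = 0001010, weight = 2.
Tally weights:
  weight 0: 1 codewords.
  weight 2: 1 codewords.
  weight 4: 2 codewords.
Minimum distance d = smallest w > 0 with A_w > 0 = 2.
Sanity: Σ A_w = 4 = 2^2 = 4 ✓.


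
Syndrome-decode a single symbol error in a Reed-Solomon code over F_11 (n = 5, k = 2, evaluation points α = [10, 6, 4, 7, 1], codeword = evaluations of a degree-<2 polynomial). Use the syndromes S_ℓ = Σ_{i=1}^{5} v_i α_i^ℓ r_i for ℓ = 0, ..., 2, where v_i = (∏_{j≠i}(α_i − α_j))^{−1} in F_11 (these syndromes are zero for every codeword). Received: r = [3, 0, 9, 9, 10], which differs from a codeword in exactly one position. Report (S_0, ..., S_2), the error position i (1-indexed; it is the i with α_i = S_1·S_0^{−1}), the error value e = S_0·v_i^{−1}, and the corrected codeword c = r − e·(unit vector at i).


S = (8, 10, 7), error at position 3, error magnitude e = 5, c = [3, 0, 4, 9, 10].

Step 1: column multipliers v_i = (∏_{j≠i}(α_i − α_j))^{−1} mod 11.
  i = 1 (α = 10): (10−6)(10−4)(10−7)(10−1) = 4·6·3·9 = 648 ≡ 10, so v_1 = 10^{−1} = 10 (mod 11).
  i = 2 (α = 6): (6−10)(6−4)(6−7)(6−1) = (−4)·2·(−1)·5 = 40 ≡ 7, so v_2 = 7^{−1} = 8 (mod 11).
  i = 3 (α = 4): (4−10)(4−6)(4−7)(4−1) = (−6)·(−2)·(−3)·3 = −108 ≡ 2, so v_3 = 2^{−1} = 6 (mod 11).
  i = 4 (α = 7): (7−10)(7−6)(7−4)(7−1) = (−3)·1·3·6 = −54 ≡ 1, so v_4 = 1^{−1} = 1 (mod 11).
  i = 5 (α = 1): (1−10)(1−6)(1−4)(1−7) = (−9)·(−5)·(−3)·(−6) = 810 ≡ 7, so v_5 = 7^{−1} = 8 (mod 11).
  v = [10, 8, 6, 1, 8].
Step 2: syndromes of r = [3, 0, 9, 9, 10] (all sums mod 11).
  S_0 = Σ v_i r_i = 10·3 + 8·0 + 6·9 + 1·9 + 8·10 = 173 ≡ 8.
  S_1 = Σ v_i α_i r_i = 10·10·3 + 8·6·0 + 6·4·9 + 1·7·9 + 8·1·10 = 659 ≡ 10.
  α_i^2 mod 11 = [1, 3, 5, 5, 1].
  S_2 = Σ v_i α_i^2 r_i = 10·1·3 + 8·3·0 + 6·5·9 + 1·5·9 + 8·1·10 = 425 ≡ 7.
  S = (8, 10, 7) ≠ 0, so r is not a codeword (an error is present).
Step 3: locate the error. For a single error e at position i, S_ℓ = v_i·e·α_i^ℓ, so α_err = S_1/S_0.
  S_0^{−1} = 8^{−1} = 7 (mod 11), so α_err = 10·7 = 70 ≡ 4 = α_3. Error position i = 3.
  Consistency check: S_2/S_1 = 7·10 = 70 ≡ 4 = α_err ✓ (single-error assumption holds).
Step 4: error magnitude e = S_0/v_3 = S_0·∏_{j≠3}(α_3 − α_j) = 8·2 = 16 ≡ 5 (mod 11).
Step 5: correct position 3: c_3 = r_3 − e = 9 − 5 ≡ 4 (mod 11). Hence c = [3, 0, 4, 9, 10].
  Check: interpolating c through the α_i gives m(x) = 1 + 9·x (degree < 2) with m(α_i) = c_i for every i, so c is indeed a codeword.


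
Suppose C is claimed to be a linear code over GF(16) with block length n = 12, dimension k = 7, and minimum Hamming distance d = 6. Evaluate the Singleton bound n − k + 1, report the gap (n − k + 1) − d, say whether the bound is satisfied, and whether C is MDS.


Singleton RHS = n − k + 1 = 6, slack = 0, bound satisfied, MDS.

Singleton bound: d ≤ n − k + 1.
Here n = 12, k = 7, so n − k + 1 = 6.
Given d = 6, check d ≤ 6: YES.
Slack = (n − k + 1) − d = 0.
The code is MDS (slack = 0).
Description: the claimed parameters are [12, 7, 6]_16; such a code would be MDS (meets Singleton bound).


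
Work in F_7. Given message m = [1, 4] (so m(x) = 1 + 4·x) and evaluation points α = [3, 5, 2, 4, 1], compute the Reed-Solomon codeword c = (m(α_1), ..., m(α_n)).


c = [6, 0, 2, 3, 5]

Message polynomial: m(x) = 1 + 4·x (mod 7).
For each evaluation point α_i, compute m(α_i) mod 7:
  α_1 = 3: Horner steps 4 → 6, so m(3) = 6.
  α_2 = 5: Horner steps 4 → 0, so m(5) = 0.
  α_3 = 2: Horner steps 4 → 2, so m(2) = 2.
  α_4 = 4: Horner steps 4 → 3, so m(4) = 3.
  α_5 = 1: Horner steps 4 → 5, so m(1) = 5.
Codeword c = [6, 0, 2, 3, 5] ∈ F_7^5.


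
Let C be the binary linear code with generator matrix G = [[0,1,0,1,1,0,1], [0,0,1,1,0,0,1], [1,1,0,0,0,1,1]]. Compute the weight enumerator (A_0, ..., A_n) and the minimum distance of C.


Weight distribution: A_0 = 1, A_3 = 2, A_4 = 3, A_5 = 2. Minimum distance d = 3.

Enumerate all 2^3 = 8 messages m ∈ F_2^3.
For each, compute codeword c = mG in F_2^7, then tally its weight.
  m = 000 → c = 0000000, weight = 0.
  m = 100 → c = 0101101, weight = 4.
  m = 010 → c = 0011001, weight = 3.
  m = 110 → c = 0110100, weight = 3.
  m = 001 → c = 1100011, weight = 4.
  m = 101 → c = 1001110, weight = 4.
  m = 011 → c = 1111010, weight = 5.
  m = 111 → c = 1010111, weight = 5.
Tally weights:
  weight 0: 1 codewords.
  weight 3: 2 codewords.
  weight 4: 3 codewords.
  weight 5: 2 codewords.
Minimum distance d = smallest w > 0 with A_w > 0 = 3.
Sanity: Σ A_w = 8 = 2^3 = 8 ✓.


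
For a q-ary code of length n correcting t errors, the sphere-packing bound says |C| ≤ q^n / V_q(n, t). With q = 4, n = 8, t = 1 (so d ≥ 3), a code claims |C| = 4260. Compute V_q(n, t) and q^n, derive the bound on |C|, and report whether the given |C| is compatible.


V_q(n, t) = 25, q^n = 65536, Hamming bound = 2621, |C| = 4260 > bound (violated).

Step 1: Compute V_q(n, t) = Σ_{j=0}^1 C(n, j) (q−1)^j.
  j = 0: C(8,0)·(3)^0 = 1·1 = 1.
  j = 1: C(8,1)·(3)^1 = 8·3 = 24.
  V_q(n, t) = 1 + 24 = 25.
Step 2: q^n = 4^8 = 65536.
Step 3: Hamming bound ⌊q^n / V_q(n,t)⌋ = ⌊65536/25⌋ = 2621.
Step 4: Compare |C| = 4260 to 2621: violated.
The claimed |C| lies above the Hamming bound, so no 4-ary code of length 8 with d ≥ 3 can have 4260 codewords.


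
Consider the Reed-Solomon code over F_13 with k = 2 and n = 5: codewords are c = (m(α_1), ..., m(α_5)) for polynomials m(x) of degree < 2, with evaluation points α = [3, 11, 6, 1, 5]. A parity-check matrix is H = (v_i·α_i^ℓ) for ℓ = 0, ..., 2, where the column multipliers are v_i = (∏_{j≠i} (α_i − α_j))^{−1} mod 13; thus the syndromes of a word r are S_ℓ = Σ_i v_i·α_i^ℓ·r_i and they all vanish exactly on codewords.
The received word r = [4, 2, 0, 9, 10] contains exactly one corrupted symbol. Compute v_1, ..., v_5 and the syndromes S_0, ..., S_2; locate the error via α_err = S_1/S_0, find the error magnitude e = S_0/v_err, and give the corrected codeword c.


S = (5, 5, 5), error at position 4, error magnitude e = 11, c = [4, 2, 0, 11, 10].

Step 1: column multipliers v_i = (∏_{j≠i}(α_i − α_j))^{−1} mod 13.
  i = 1 (α = 3): (3−11)(3−6)(3−1)(3−5) = (−8)·(−3)·2·(−2) = −96 ≡ 8, so v_1 = 8^{−1} = 5 (mod 13).
  i = 2 (α = 11): (11−3)(11−6)(11−1)(11−5) = 8·5·10·6 = 2400 ≡ 8, so v_2 = 8^{−1} = 5 (mod 13).
  i = 3 (α = 6): (6−3)(6−11)(6−1)(6−5) = 3·(−5)·5·1 = −75 ≡ 3, so v_3 = 3^{−1} = 9 (mod 13).
  i = 4 (α = 1): (1−3)(1−11)(1−6)(1−5) = (−2)·(−10)·(−5)·(−4) = 400 ≡ 10, so v_4 = 10^{−1} = 4 (mod 13).
  i = 5 (α = 5): (5−3)(5−11)(5−6)(5−1) = 2·(−6)·(−1)·4 = 48 ≡ 9, so v_5 = 9^{−1} = 3 (mod 13).
  v = [5, 5, 9, 4, 3].
Step 2: syndromes of r = [4, 2, 0, 9, 10] (all sums mod 13).
  S_0 = Σ v_i r_i = 5·4 + 5·2 + 9·0 + 4·9 + 3·10 = 96 ≡ 5.
  S_1 = Σ v_i α_i r_i = 5·3·4 + 5·11·2 + 9·6·0 + 4·1·9 + 3·5·10 = 356 ≡ 5.
  α_i^2 mod 13 = [9, 4, 10, 1, 12].
  S_2 = Σ v_i α_i^2 r_i = 5·9·4 + 5·4·2 + 9·10·0 + 4·1·9 + 3·12·10 = 616 ≡ 5.
  S = (5, 5, 5) ≠ 0, so r is not a codeword (an error is present).
Step 3: locate the error. For a single error e at position i, S_ℓ = v_i·e·α_i^ℓ, so α_err = S_1/S_0.
  S_0^{−1} = 5^{−1} = 8 (mod 13), so α_err = 5·8 = 40 ≡ 1 = α_4. Error position i = 4.
  Consistency check: S_2/S_1 = 5·8 = 40 ≡ 1 = α_err ✓ (single-error assumption holds).
Step 4: error magnitude e = S_0/v_4 = S_0·∏_{j≠4}(α_4 − α_j) = 5·10 = 50 ≡ 11 (mod 13).
Step 5: correct position 4: c_4 = r_4 − e = 9 − 11 ≡ 11 (mod 13). Hence c = [4, 2, 0, 11, 10].
  Check: interpolating c through the α_i gives m(x) = 8 + 3·x (degree < 2) with m(α_i) = c_i for every i, so c is indeed a codeword.


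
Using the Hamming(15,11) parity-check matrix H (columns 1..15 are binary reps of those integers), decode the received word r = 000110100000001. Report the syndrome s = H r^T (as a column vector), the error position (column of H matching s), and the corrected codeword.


s = (1, 0, 0, 1)^T, error position = 9, corrected codeword c = 000110101000001

Compute s = H r^T mod 2 one row at a time:
  s_1 = 0 + 0 + 0 + 0 + 0 + 0 + 0 + 1 = 1 ≡ 1 (mod 2).
  s_2 = 1 + 1 + 0 + 1 + 0 + 0 + 0 + 1 = 4 ≡ 0 (mod 2).
  s_3 = 0 + 0 + 0 + 1 + 0 + 0 + 0 + 1 = 2 ≡ 0 (mod 2).
  s_4 = 0 + 0 + 1 + 1 + 0 + 0 + 0 + 1 = 3 ≡ 1 (mod 2).
s = (1, 0, 0, 1)^T — this equals column 9 of H (binary 1001), so error is at position 9.
Correct: flip bit 9 of r = 000110100000001 to get c = 000110101000001.


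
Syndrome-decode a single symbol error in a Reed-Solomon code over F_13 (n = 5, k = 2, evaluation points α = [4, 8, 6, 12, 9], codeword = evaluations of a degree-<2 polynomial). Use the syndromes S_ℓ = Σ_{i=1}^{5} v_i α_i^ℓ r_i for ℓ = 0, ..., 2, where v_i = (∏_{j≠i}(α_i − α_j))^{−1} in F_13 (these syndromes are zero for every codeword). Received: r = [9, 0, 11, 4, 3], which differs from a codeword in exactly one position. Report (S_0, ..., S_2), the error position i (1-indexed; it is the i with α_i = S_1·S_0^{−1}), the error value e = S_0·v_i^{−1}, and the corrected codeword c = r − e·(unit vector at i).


S = (4, 10, 12), error at position 5, error magnitude e = 2, c = [9, 0, 11, 4, 1].

Step 1: column multipliers v_i = (∏_{j≠i}(α_i − α_j))^{−1} mod 13.
  i = 1 (α = 4): (4−8)(4−6)(4−12)(4−9) = (−4)·(−2)·(−8)·(−5) = 320 ≡ 8, so v_1 = 8^{−1} = 5 (mod 13).
  i = 2 (α = 8): (8−4)(8−6)(8−12)(8−9) = 4·2·(−4)·(−1) = 32 ≡ 6, so v_2 = 6^{−1} = 11 (mod 13).
  i = 3 (α = 6): (6−4)(6−8)(6−12)(6−9) = 2·(−2)·(−6)·(−3) = −72 ≡ 6, so v_3 = 6^{−1} = 11 (mod 13).
  i = 4 (α = 12): (12−4)(12−8)(12−6)(12−9) = 8·4·6·3 = 576 ≡ 4, so v_4 = 4^{−1} = 10 (mod 13).
  i = 5 (α = 9): (9−4)(9−8)(9−6)(9−12) = 5·1·3·(−3) = −45 ≡ 7, so v_5 = 7^{−1} = 2 (mod 13).
  v = [5, 11, 11, 10, 2].
Step 2: syndromes of r = [9, 0, 11, 4, 3] (all sums mod 13).
  S_0 = Σ v_i r_i = 5·9 + 11·0 + 11·11 + 10·4 + 2·3 = 212 ≡ 4.
  S_1 = Σ v_i α_i r_i = 5·4·9 + 11·8·0 + 11·6·11 + 10·12·4 + 2·9·3 = 1440 ≡ 10.
  α_i^2 mod 13 = [3, 12, 10, 1, 3].
  S_2 = Σ v_i α_i^2 r_i = 5·3·9 + 11·12·0 + 11·10·11 + 10·1·4 + 2·3·3 = 1403 ≡ 12.
  S = (4, 10, 12) ≠ 0, so r is not a codeword (an error is present).
Step 3: locate the error. For a single error e at position i, S_ℓ = v_i·e·α_i^ℓ, so α_err = S_1/S_0.
  S_0^{−1} = 4^{−1} = 10 (mod 13), so α_err = 10·10 = 100 ≡ 9 = α_5. Error position i = 5.
  Consistency check: S_2/S_1 = 12·4 = 48 ≡ 9 = α_err ✓ (single-error assumption holds).
Step 4: error magnitude e = S_0/v_5 = S_0·∏_{j≠5}(α_5 − α_j) = 4·7 = 28 ≡ 2 (mod 13).
Step 5: correct position 5: c_5 = r_5 − e = 3 − 2 ≡ 1 (mod 13). Hence c = [9, 0, 11, 4, 1].
  Check: interpolating c through the α_i gives m(x) = 5 + 1·x (degree < 2) with m(α_i) = c_i for every i, so c is indeed a codeword.


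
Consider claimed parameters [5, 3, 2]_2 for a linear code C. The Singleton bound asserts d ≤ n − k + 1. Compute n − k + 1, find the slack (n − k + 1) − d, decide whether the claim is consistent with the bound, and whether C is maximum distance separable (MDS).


Singleton RHS = n − k + 1 = 3, slack = 1, bound satisfied, not MDS.

Singleton bound: d ≤ n − k + 1.
Here n = 5, k = 3, so n − k + 1 = 3.
Given d = 2, check d ≤ 3: YES.
Slack = (n − k + 1) − d = 1.
The code is NOT MDS (slack = 1 > 0).
Description: the claimed parameters are [5, 3, 2]_2; such a code would be non-MDS.


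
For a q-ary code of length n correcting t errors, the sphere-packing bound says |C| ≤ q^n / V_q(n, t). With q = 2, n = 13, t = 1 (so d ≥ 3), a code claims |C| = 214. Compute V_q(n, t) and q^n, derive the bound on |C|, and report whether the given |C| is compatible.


V_q(n, t) = 14, q^n = 8192, Hamming bound = 585, |C| = 214 ≤ bound (satisfied).

Step 1: Compute V_q(n, t) = Σ_{j=0}^1 C(n, j) (q−1)^j.
  j = 0: C(13,0)·(1)^0 = 1·1 = 1.
  j = 1: C(13,1)·(1)^1 = 13·1 = 13.
  V_q(n, t) = 1 + 13 = 14.
Step 2: q^n = 2^13 = 8192.
Step 3: Hamming bound ⌊q^n / V_q(n,t)⌋ = ⌊8192/14⌋ = 585.
Step 4: Compare |C| = 214 to 585: satisfied.
The claimed |C| lies below the Hamming bound.
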